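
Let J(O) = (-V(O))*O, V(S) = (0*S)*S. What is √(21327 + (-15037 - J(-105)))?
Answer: √6290 ≈ 79.310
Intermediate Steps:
V(S) = 0 (V(S) = 0*S = 0)
J(O) = 0 (J(O) = (-1*0)*O = 0*O = 0)
√(21327 + (-15037 - J(-105))) = √(21327 + (-15037 - 1*0)) = √(21327 + (-15037 + 0)) = √(21327 - 15037) = √6290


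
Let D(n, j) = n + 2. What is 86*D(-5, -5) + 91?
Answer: -167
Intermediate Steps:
D(n, j) = 2 + n
86*D(-5, -5) + 91 = 86*(2 - 5) + 91 = 86*(-3) + 91 = -258 + 91 = -167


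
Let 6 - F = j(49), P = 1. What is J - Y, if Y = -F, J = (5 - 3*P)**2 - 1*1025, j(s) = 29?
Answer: -1044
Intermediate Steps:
F = -23 (F = 6 - 1*29 = 6 - 29 = -23)
J = -1021 (J = (5 - 3*1)**2 - 1*1025 = (5 - 3)**2 - 1025 = 2**2 - 1025 = 4 - 1025 = -1021)
Y = 23 (Y = -1*(-23) = 23)
J - Y = -1021 - 1*23 = -1021 - 23 = -1044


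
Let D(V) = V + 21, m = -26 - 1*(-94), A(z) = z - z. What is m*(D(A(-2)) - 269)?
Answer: -16864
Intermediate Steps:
A(z) = 0
m = 68 (m = -26 + 94 = 68)
D(V) = 21 + V
m*(D(A(-2)) - 269) = 68*((21 + 0) - 269) = 68*(21 - 269) = 68*(-248) = -16864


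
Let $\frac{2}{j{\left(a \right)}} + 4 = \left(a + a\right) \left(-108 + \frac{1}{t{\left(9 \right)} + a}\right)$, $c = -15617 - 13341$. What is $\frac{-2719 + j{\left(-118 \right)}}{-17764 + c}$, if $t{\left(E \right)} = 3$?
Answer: $\frac{3984552997}{68468661456} \approx 0.058195$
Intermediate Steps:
$c = -28958$
$j{\left(a \right)} = \frac{2}{-4 + 2 a \left(-108 + \frac{1}{3 + a}\right)}$ ($j{\left(a \right)} = \frac{2}{-4 + \left(a + a\right) \left(-108 + \frac{1}{3 + a}\right)} = \frac{2}{-4 + 2 a \left(-108 + \frac{1}{3 + a}\right)}$)
$\frac{-2719 + j{\left(-118 \right)}}{-17764 + c} = \frac{-2719 + \frac{-3 - -118}{6 + 108 \left(-118\right)^{2} + 325 \left(-118\right)}}{-17764 - 28958} = \frac{-2719 + \frac{-3 + 118}{6 + 108 \cdot 13924 - 38350}}{-46722} = \left(-2719 + \frac{1}{6 + 1503792 - 38350} \cdot 115\right) \left(- \frac{1}{46722}\right) = \left(-2719 + \frac{1}{1465448} \cdot 115\right) \left(- \frac{1}{46722}\right) = \left(-2719 + \frac{115}{1465448}\right) \left(- \frac{1}{46722}\right) = \left(- \frac{3984552997}{1465448}\right) \left(- \frac{1}{46722}\right) = \frac{3984552997}{68468661456}$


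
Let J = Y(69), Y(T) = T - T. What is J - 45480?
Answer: -45480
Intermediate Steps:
Y(T) = 0
J = 0
J - 45480 = 0 - 45480 = -45480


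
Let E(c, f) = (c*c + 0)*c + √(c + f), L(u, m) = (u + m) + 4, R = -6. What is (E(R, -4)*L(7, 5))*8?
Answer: -27648 + 128*I*√10 ≈ -27648.0 + 404.77*I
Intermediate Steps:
L(u, m) = 4 + m + u (L(u, m) = (m + u) + 4 = 4 + m + u)
E(c, f) = c³ + √(c + f) (E(c, f) = (c² + 0)*c + √(c + f) = c²*c + √(c + f) = c³ + √(c + f))
(E(R, -4)*L(7, 5))*8 = (((-6)³ + √(-6 - 4))*(4 + 5 + 7))*8 = ((-216 + √(-10))*16)*8 = ((-216 + I*√10)*16)*8 = (-3456 + 16*I*√10)*8 = -27648 + 128*I*√10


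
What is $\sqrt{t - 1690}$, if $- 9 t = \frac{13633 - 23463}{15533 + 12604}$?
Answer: $\frac{2 i \sqrt{3010335002445}}{84411} \approx 41.109 i$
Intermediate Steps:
$t = \frac{9830}{253233}$ ($t = - \frac{\left(13633 - 23463\right) \frac{1}{15533 + 12604}}{9} = - \frac{\left(-9830\right) \frac{1}{28137}}{9} = \left(- \frac{1}{9}\right) \left(- \frac{9830}{28137}\right) = \frac{9830}{253233} \approx 0.038818$)
$\sqrt{t - 1690} = \sqrt{\frac{9830}{253233} - 1690} = \sqrt{- \frac{427953940}{253233}} = \frac{2 i \sqrt{3010335002445}}{84411}$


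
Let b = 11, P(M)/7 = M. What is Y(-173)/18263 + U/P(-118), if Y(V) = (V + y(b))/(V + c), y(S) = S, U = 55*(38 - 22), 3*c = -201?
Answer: -45916807/43100680 ≈ -1.0653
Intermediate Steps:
P(M) = 7*M
c = -67 (c = (1/3)*(-201) = -67)
U = 880 (U = 55*16 = 880)
Y(V) = (11 + V)/(-67 + V) (Y(V) = (V + 11)/(V - 67) = (11 + V)/(-67 + V))
Y(-173)/18263 + U/P(-118) = ((11 - 173)/(-67 - 173))/18263 + 880/((7*(-118))) = (-162/(-240))*(1/18263) + 880/(-826) = -1/240*(-162)*(1/18263) + 880*(-1/826) = (27/40)*(1/18263) - 440/413 = 27/730520 - 440/413 = -45916807/43100680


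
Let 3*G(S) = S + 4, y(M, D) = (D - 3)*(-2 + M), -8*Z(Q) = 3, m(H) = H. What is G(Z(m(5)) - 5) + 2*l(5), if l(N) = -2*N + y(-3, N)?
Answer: -971/24 ≈ -40.458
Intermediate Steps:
Z(Q) = -3/8 (Z(Q) = -⅛*3 = -3/8)
y(M, D) = (-3 + D)*(-2 + M)
G(S) = 4/3 + S/3 (G(S) = (S + 4)/3 = (4 + S)/3 = 4/3 + S/3)
l(N) = 15 - 7*N (l(N) = -2*N + (6 - 3*(-3) - 2*N + N*(-3)) = -2*N + (6 + 9 - 2*N - 3*N) = -2*N + (15 - 5*N) = 15 - 7*N)
G(Z(m(5)) - 5) + 2*l(5) = (4/3 + (-3/8 - 5)/3) + 2*(15 - 7*5) = (4/3 + (⅓)*(-43/8)) + 2*(15 - 35) = (4/3 - 43/24) + 2*(-20) = -11/24 - 40 = -971/24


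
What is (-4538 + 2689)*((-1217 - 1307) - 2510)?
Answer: 9307866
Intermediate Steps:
(-4538 + 2689)*((-1217 - 1307) - 2510) = -1849*(-2524 - 2510) = -1849*(-5034) = 9307866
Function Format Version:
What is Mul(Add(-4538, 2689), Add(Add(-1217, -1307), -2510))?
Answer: 9307866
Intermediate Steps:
Mul(Add(-4538, 2689), Add(Add(-1217, -1307), -2510)) = Mul(-1849, Add(-2524, -2510)) = Mul(-1849, -5034) = 9307866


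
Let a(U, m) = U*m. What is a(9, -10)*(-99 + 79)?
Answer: 1800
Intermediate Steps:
a(9, -10)*(-99 + 79) = (9*(-10))*(-99 + 79) = -90*(-20) = 1800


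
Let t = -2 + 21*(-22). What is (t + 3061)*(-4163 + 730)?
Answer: -8915501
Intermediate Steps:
t = -464 (t = -2 - 462 = -464)
(t + 3061)*(-4163 + 730) = (-464 + 3061)*(-4163 + 730) = 2597*(-3433) = -8915501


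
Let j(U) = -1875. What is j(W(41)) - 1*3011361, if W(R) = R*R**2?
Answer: -3013236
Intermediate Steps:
W(R) = R**3
j(W(41)) - 1*3011361 = -1875 - 1*3011361 = -1875 - 3011361 = -3013236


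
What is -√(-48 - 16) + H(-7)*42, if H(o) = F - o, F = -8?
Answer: -42 - 8*I ≈ -42.0 - 8.0*I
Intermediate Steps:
H(o) = -8 - o
-√(-48 - 16) + H(-7)*42 = -√(-48 - 16) + (-8 - 1*(-7))*42 = -√(-64) + (-8 + 7)*42 = -8*I - 1*42 = -8*I - 42 = -42 - 8*I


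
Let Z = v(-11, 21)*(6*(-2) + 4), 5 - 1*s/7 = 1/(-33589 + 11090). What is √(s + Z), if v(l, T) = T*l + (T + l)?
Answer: 2*√228171943574/22499 ≈ 42.462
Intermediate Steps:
s = 787472/22499 (s = 35 - 7/(-33589 + 11090) = 35 - 7/(-22499) = 35 - 7*(-1/22499) = 35 + 7/22499 = 787472/22499 ≈ 35.000)
v(l, T) = T + l + T*l
Z = 1768 (Z = (21 - 11 + 21*(-11))*(6*(-2) + 4) = (21 - 11 - 231)*(-12 + 4) = -221*(-8) = 1768)
√(s + Z) = √(787472/22499 + 1768) = √(40565704/22499) = 2*√228171943574/22499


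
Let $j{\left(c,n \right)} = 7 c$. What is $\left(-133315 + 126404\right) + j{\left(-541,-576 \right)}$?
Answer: $-10698$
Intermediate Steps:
$\left(-133315 + 126404\right) + j{\left(-541,-576 \right)} = \left(-133315 + 126404\right) + 7 \left(-541\right) = -6911 - 3787 = -10698$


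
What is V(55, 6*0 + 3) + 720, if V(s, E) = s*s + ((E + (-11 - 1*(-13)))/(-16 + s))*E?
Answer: 48690/13 ≈ 3745.4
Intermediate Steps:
V(s, E) = s² + E*(2 + E)/(-16 + s) (V(s, E) = s² + ((E + (-11 + 13))/(-16 + s))*E = s² + ((E + 2)/(-16 + s))*E = s² + ((2 + E)/(-16 + s))*E = s² + E*(2 + E)/(-16 + s))
V(55, 6*0 + 3) + 720 = ((6*0 + 3)² + 55³ - 16*55² + 2*(6*0 + 3))/(-16 + 55) + 720 = ((0 + 3)² + 166375 - 16*3025 + 2*(0 + 3))/39 + 720 = (3² + 166375 - 48400 + 2*3)/39 + 720 = (9 + 166375 - 48400 + 6)/39 + 720 = (1/39)*117990 + 720 = 39330/13 + 720 = 48690/13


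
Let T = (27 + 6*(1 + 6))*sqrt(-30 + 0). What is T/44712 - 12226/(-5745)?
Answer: 12226/5745 + I*sqrt(30)/648 ≈ 2.1281 + 0.0084525*I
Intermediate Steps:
T = 69*I*sqrt(30) (T = (27 + 6*7)*sqrt(-30) = (27 + 42)*(I*sqrt(30)) = 69*(I*sqrt(30)) = 69*I*sqrt(30) ≈ 377.93*I)
T/44712 - 12226/(-5745) = (69*I*sqrt(30))/44712 - 12226/(-5745) = (69*I*sqrt(30))*(1/44712) - 12226*(-1/5745) = I*sqrt(30)/648 + 12226/5745 = 12226/5745 + I*sqrt(30)/648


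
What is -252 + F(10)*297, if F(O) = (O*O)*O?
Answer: 296748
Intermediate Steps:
F(O) = O³ (F(O) = O²*O = O³)
-252 + F(10)*297 = -252 + 10³*297 = -252 + 1000*297 = -252 + 297000 = 296748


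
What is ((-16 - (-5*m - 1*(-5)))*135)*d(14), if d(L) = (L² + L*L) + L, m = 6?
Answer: 493290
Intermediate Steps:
d(L) = L + 2*L² (d(L) = (L² + L²) + L = 2*L² + L = L + 2*L²)
((-16 - (-5*m - 1*(-5)))*135)*d(14) = ((-16 - (-5*6 - 1*(-5)))*135)*(14*(1 + 2*14)) = ((-16 - (-30 + 5))*135)*(14*(1 + 28)) = ((-16 - 1*(-25))*135)*(14*29) = ((-16 + 25)*135)*406 = (9*135)*406 = 1215*406 = 493290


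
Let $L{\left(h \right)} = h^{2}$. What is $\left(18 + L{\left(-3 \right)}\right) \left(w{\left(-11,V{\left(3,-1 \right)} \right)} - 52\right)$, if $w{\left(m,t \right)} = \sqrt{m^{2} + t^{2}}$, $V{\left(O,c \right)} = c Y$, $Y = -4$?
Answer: $-1404 + 27 \sqrt{137} \approx -1088.0$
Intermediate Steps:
$V{\left(O,c \right)} = - 4 c$ ($V{\left(O,c \right)} = c \left(-4\right) = - 4 c$)
$\left(18 + L{\left(-3 \right)}\right) \left(w{\left(-11,V{\left(3,-1 \right)} \right)} - 52\right) = \left(18 + \left(-3\right)^{2}\right) \left(\sqrt{\left(-11\right)^{2} + \left(\left(-4\right) \left(-1\right)\right)^{2}} - 52\right) = \left(18 + 9\right) \left(\sqrt{121 + 4^{2}} - 52\right) = 27 \left(\sqrt{121 + 16} - 52\right) = 27 \left(\sqrt{137} - 52\right) = 27 \left(-52 + \sqrt{137}\right) = -1404 + 27 \sqrt{137}$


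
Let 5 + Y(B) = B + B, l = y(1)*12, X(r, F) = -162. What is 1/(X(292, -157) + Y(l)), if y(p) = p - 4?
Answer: -1/239 ≈ -0.0041841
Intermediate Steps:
y(p) = -4 + p
l = -36 (l = (-4 + 1)*12 = -3*12 = -36)
Y(B) = -5 + 2*B (Y(B) = -5 + (B + B) = -5 + 2*B)
1/(X(292, -157) + Y(l)) = 1/(-162 + (-5 + 2*(-36))) = 1/(-162 + (-5 - 72)) = 1/(-162 - 77) = 1/(-239) = -1/239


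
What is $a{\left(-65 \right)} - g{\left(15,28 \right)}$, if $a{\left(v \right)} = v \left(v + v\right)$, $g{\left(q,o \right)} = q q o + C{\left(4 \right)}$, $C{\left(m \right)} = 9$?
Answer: $2141$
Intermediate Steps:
$g{\left(q,o \right)} = 9 + o q^{2}$ ($g{\left(q,o \right)} = q q o + 9 = q^{2} o + 9 = o q^{2} + 9 = 9 + o q^{2}$)
$a{\left(v \right)} = 2 v^{2}$ ($a{\left(v \right)} = v 2 v = 2 v^{2}$)
$a{\left(-65 \right)} - g{\left(15,28 \right)} = 2 \left(-65\right)^{2} - \left(9 + 28 \cdot 15^{2}\right) = 2 \cdot 4225 - \left(9 + 28 \cdot 225\right) = 8450 - \left(9 + 6300\right) = 8450 - 6309 = 2141$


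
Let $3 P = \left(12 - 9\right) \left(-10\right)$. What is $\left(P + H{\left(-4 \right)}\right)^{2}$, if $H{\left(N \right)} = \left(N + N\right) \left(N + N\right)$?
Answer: $2916$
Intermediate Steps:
$H{\left(N \right)} = 4 N^{2}$ ($H{\left(N \right)} = 2 N 2 N = 4 N^{2}$)
$P = -10$ ($P = \frac{\left(12 - 9\right) \left(-10\right)}{3} = \frac{3 \left(-10\right)}{3} = \frac{1}{3} \left(-30\right) = -10$)
$\left(P + H{\left(-4 \right)}\right)^{2} = \left(-10 + 4 \left(-4\right)^{2}\right)^{2} = \left(-10 + 4 \cdot 16\right)^{2} = \left(-10 + 64\right)^{2} = 54^{2} = 2916$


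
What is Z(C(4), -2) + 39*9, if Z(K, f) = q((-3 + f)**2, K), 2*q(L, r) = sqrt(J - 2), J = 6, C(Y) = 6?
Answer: 352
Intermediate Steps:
q(L, r) = 1 (q(L, r) = sqrt(6 - 2)/2 = sqrt(4)/2 = (1/2)*2 = 1)
Z(K, f) = 1
Z(C(4), -2) + 39*9 = 1 + 39*9 = 1 + 351 = 352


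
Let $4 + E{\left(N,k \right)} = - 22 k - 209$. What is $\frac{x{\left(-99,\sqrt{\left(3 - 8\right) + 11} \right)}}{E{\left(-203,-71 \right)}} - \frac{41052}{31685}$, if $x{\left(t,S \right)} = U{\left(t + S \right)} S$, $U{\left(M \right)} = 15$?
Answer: $- \frac{41052}{31685} + \frac{15 \sqrt{6}}{1349} \approx -1.2684$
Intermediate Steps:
$E{\left(N,k \right)} = -213 - 22 k$ ($E{\left(N,k \right)} = -4 - \left(209 + 22 k\right) = -213 - 22 k$)
$x{\left(t,S \right)} = 15 S$
$\frac{x{\left(-99,\sqrt{\left(3 - 8\right) + 11} \right)}}{E{\left(-203,-71 \right)}} - \frac{41052}{31685} = \frac{15 \sqrt{\left(3 - 8\right) + 11}}{-213 - -1562} - \frac{41052}{31685} = \frac{15 \sqrt{\left(3 - 8\right) + 11}}{-213 + 1562} - \frac{41052}{31685} = \frac{15 \sqrt{-5 + 11}}{1349} - \frac{41052}{31685} = 15 \sqrt{6} \cdot \frac{1}{1349} - \frac{41052}{31685} = \frac{15 \sqrt{6}}{1349} - \frac{41052}{31685} = - \frac{41052}{31685} + \frac{15 \sqrt{6}}{1349}$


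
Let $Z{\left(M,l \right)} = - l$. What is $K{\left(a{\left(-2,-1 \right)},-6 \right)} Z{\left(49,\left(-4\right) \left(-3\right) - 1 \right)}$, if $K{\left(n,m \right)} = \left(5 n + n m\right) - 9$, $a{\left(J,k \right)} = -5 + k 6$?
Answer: $-22$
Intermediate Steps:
$a{\left(J,k \right)} = -5 + 6 k$
$K{\left(n,m \right)} = -9 + 5 n + m n$ ($K{\left(n,m \right)} = \left(5 n + m n\right) - 9 = -9 + 5 n + m n$)
$K{\left(a{\left(-2,-1 \right)},-6 \right)} Z{\left(49,\left(-4\right) \left(-3\right) - 1 \right)} = \left(-9 + 5 \left(-5 + 6 \left(-1\right)\right) - 6 \left(-5 + 6 \left(-1\right)\right)\right) \left(- (\left(-4\right) \left(-3\right) - 1)\right) = \left(-9 + 5 \left(-5 - 6\right) - 6 \left(-5 - 6\right)\right) \left(- (12 - 1)\right) = \left(-9 + 5 \left(-11\right) - -66\right) \left(\left(-1\right) 11\right) = \left(-9 - 55 + 66\right) \left(-11\right) = 2 \left(-11\right) = -22$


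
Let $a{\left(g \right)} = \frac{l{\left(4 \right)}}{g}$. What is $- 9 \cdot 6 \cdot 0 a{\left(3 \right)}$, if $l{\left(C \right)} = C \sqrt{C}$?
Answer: $0$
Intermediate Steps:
$l{\left(C \right)} = C^{\frac{3}{2}}$
$a{\left(g \right)} = \frac{8}{g}$ ($a{\left(g \right)} = \frac{4^{\frac{3}{2}}}{g} = \frac{8}{g}$)
$- 9 \cdot 6 \cdot 0 a{\left(3 \right)} = - 9 \cdot 6 \cdot 0 \cdot \frac{8}{3} = \left(-9\right) 0 \cdot 8 \cdot \frac{1}{3} = 0 \cdot \frac{8}{3} = 0$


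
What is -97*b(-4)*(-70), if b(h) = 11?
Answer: 74690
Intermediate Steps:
-97*b(-4)*(-70) = -97*11*(-70) = -1067*(-70) = 74690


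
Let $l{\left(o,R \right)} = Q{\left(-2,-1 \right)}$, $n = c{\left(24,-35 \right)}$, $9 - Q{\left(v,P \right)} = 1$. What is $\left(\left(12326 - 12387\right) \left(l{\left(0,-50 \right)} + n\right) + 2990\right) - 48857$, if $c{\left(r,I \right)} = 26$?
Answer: $-47941$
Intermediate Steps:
$Q{\left(v,P \right)} = 8$ ($Q{\left(v,P \right)} = 9 - 1 = 8$)
$n = 26$
$l{\left(o,R \right)} = 8$
$\left(\left(12326 - 12387\right) \left(l{\left(0,-50 \right)} + n\right) + 2990\right) - 48857 = \left(\left(12326 - 12387\right) \left(8 + 26\right) + 2990\right) - 48857 = \left(\left(-61\right) 34 + 2990\right) - 48857 = \left(-2074 + 2990\right) - 48857 = 916 - 48857 = -47941$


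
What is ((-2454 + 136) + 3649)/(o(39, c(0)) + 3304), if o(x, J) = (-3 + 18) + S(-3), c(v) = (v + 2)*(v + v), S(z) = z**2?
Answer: 1331/3328 ≈ 0.39994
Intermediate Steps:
c(v) = 2*v*(2 + v) (c(v) = (2 + v)*(2*v) = 2*v*(2 + v))
o(x, J) = 24 (o(x, J) = (-3 + 18) + (-3)**2 = 15 + 9 = 24)
((-2454 + 136) + 3649)/(o(39, c(0)) + 3304) = ((-2454 + 136) + 3649)/(24 + 3304) = (-2318 + 3649)/3328 = 1331*(1/3328) = 1331/3328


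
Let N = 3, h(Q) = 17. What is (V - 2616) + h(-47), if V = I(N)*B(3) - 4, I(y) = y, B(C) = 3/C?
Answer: -2600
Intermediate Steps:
V = -1 (V = 3*(3/3) - 4 = 3*(3*(⅓)) - 4 = 3*1 - 4 = 3 - 4 = -1)
(V - 2616) + h(-47) = (-1 - 2616) + 17 = -2617 + 17 = -2600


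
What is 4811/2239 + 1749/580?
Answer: 6706391/1298620 ≈ 5.1642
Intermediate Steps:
4811/2239 + 1749/580 = 6706391/1298620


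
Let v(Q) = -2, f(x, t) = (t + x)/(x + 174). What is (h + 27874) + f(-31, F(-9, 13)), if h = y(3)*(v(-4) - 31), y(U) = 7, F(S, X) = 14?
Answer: 3952932/143 ≈ 27643.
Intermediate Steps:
f(x, t) = (t + x)/(174 + x)
h = -231 (h = 7*(-2 - 31) = 7*(-33) = -231)
(h + 27874) + f(-31, F(-9, 13)) = (-231 + 27874) + (14 - 31)/(174 - 31) = 27643 - 17/143 = 3952932/143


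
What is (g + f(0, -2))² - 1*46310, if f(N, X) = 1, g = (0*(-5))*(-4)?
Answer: -46309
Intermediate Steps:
g = 0 (g = 0*(-4) = 0)
(g + f(0, -2))² - 1*46310 = (0 + 1)² - 1*46310 = 1² - 46310 = 1 - 46310 = -46309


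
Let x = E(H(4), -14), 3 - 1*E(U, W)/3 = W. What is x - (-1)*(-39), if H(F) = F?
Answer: 12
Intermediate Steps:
E(U, W) = 9 - 3*W
x = 51 (x = 9 - 3*(-14) = 9 + 42 = 51)
x - (-1)*(-39) = 51 - (-1)*(-39) = 51 - 1*39 = 51 - 39 = 12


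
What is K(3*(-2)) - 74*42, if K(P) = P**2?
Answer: -3072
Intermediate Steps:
K(3*(-2)) - 74*42 = (3*(-2))**2 - 74*42 = (-6)**2 - 3108 = 36 - 3108 = -3072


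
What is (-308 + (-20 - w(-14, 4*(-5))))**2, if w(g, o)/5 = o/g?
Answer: 5503716/49 ≈ 1.1232e+5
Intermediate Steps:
w(g, o) = 5*o/g (w(g, o) = 5*(o/g) = 5*o/g)
(-308 + (-20 - w(-14, 4*(-5))))**2 = (-308 + (-20 - 5*4*(-5)/(-14)))**2 = (-308 + (-20 - 5*(-20)*(-1)/14))**2 = (-308 + (-20 - 1*50/7))**2 = (-308 + (-20 - 50/7))**2 = (-308 - 190/7)**2 = (-2346/7)**2 = 5503716/49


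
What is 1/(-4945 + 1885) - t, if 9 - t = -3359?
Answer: -10306081/3060 ≈ -3368.0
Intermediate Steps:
t = 3368 (t = 9 - 1*(-3359) = 9 + 3359 = 3368)
1/(-4945 + 1885) - t = 1/(-4945 + 1885) - 1*3368 = 1/(-3060) - 3368 = -1/3060 - 3368 = -10306081/3060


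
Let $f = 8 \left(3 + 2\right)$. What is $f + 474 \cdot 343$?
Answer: $162622$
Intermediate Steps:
$f = 40$ ($f = 8 \cdot 5 = 40$)
$f + 474 \cdot 343 = 40 + 474 \cdot 343 = 40 + 162582 = 162622$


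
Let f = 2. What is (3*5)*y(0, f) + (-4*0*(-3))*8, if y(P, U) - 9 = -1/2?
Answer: 255/2 ≈ 127.50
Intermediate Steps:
y(P, U) = 17/2 (y(P, U) = 9 - 1/2 = 9 - 1*½ = 9 - ½ = 17/2)
(3*5)*y(0, f) + (-4*0*(-3))*8 = (3*5)*(17/2) + (-4*0*(-3))*8 = 15*(17/2) + (0*(-3))*8 = 255/2 + 0*8 = 255/2 + 0 = 255/2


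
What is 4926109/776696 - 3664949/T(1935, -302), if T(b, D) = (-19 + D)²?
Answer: -2338960031035/80031532536 ≈ -29.225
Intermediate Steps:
4926109/776696 - 3664949/T(1935, -302) = 4926109/776696 - 3664949/(-19 - 302)² = 4926109*(1/776696) - 3664949/((-321)²) = 4926109/776696 - 3664949/103041 = -2338960031035/80031532536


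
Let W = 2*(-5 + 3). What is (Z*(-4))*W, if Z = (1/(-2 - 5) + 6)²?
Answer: 26896/49 ≈ 548.90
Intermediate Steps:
W = -4 (W = 2*(-2) = -4)
Z = 1681/49 (Z = (1/(-7) + 6)² = (-⅐ + 6)² = (41/7)² = 1681/49 ≈ 34.306)
(Z*(-4))*W = ((1681/49)*(-4))*(-4) = -6724/49*(-4) = 26896/49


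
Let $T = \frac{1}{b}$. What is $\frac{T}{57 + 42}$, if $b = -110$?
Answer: $- \frac{1}{10890} \approx -9.1827 \cdot 10^{-5}$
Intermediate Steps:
$T = - \frac{1}{110}$ ($T = \frac{1}{-110} = - \frac{1}{110} \approx -0.0090909$)
$\frac{T}{57 + 42} = \frac{1}{57 + 42} \left(- \frac{1}{110}\right) = \frac{1}{99} \left(- \frac{1}{110}\right) = - \frac{1}{10890}$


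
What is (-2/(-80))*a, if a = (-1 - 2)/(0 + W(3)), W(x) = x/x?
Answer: -3/40 ≈ -0.075000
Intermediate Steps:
W(x) = 1
a = -3 (a = (-1 - 2)/(0 + 1) = -3/1 = -3*1 = -3)
(-2/(-80))*a = -2/(-80)*(-3) = -2*(-1/80)*(-3) = (1/40)*(-3) = -3/40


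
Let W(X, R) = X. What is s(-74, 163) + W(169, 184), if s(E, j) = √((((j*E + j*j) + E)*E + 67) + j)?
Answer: 169 + 2*I*√266953 ≈ 169.0 + 1033.3*I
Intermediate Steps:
s(E, j) = √(67 + j + E*(E + j² + E*j)) (s(E, j) = √((((E*j + j²) + E)*E + 67) + j) = √((((j² + E*j) + E)*E + 67) + j) = √(((E + j² + E*j)*E + 67) + j) = √((E*(E + j² + E*j) + 67) + j) = √((67 + E*(E + j² + E*j)) + j) = √(67 + j + E*(E + j² + E*j)))
s(-74, 163) + W(169, 184) = √(67 + 163 + (-74)² - 74*163² + 163*(-74)²) + 169 = √(67 + 163 + 5476 - 74*26569 + 163*5476) + 169 = √(67 + 163 + 5476 - 1966106 + 892588) + 169 = √(-1067812) + 169 = 2*I*√266953 + 169 = 169 + 2*I*√266953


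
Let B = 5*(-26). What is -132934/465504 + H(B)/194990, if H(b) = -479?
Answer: -6535944269/22692156240 ≈ -0.28803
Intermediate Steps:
B = -130
-132934/465504 + H(B)/194990 = -132934/465504 - 479/194990 = -132934*1/465504 - 479*1/194990 = -66467/232752 - 479/194990 = -6535944269/22692156240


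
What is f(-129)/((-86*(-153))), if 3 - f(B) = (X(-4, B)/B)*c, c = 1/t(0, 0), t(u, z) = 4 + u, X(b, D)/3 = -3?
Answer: 57/251464 ≈ 0.00022667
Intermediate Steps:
X(b, D) = -9 (X(b, D) = 3*(-3) = -9)
c = ¼ (c = 1/(4 + 0) = 1/4 = ¼ ≈ 0.25000)
f(B) = 3 + 9/(4*B) (f(B) = 3 - (-9/B)/4 = 3 - (-9)/(4*B) = 3 + 9/(4*B))
f(-129)/((-86*(-153))) = (3 + (9/4)/(-129))/((-86*(-153))) = (3 + (9/4)*(-1/129))/13158 = (3 - 3/172)*(1/13158) = (513/172)*(1/13158) = 57/251464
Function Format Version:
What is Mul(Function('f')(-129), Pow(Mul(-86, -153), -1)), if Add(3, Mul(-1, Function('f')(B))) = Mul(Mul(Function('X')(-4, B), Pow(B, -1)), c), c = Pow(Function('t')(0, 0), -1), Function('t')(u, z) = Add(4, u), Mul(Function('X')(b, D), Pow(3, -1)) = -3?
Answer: Rational(57, 251464) ≈ 0.00022667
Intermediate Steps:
Function('X')(b, D) = -9 (Function('X')(b, D) = Mul(3, -3) = -9)
c = Rational(1, 4) (c = Pow(Add(4, 0), -1) = Pow(4, -1) = Rational(1, 4) ≈ 0.25000)
Function('f')(B) = Add(3, Mul(Rational(9, 4), Pow(B, -1))) (Function('f')(B) = Add(3, Mul(-1, Mul(Mul(-9, Pow(B, -1)), Rational(1, 4)))) = Add(3, Mul(-1, Mul(Rational(-9, 4), Pow(B, -1)))) = Add(3, Mul(Rational(9, 4), Pow(B, -1))))
Mul(Function('f')(-129), Pow(Mul(-86, -153), -1)) = Mul(Add(3, Mul(Rational(9, 4), Pow(-129, -1))), Pow(Mul(-86, -153), -1)) = Mul(Add(3, Mul(Rational(9, 4), Rational(-1, 129))), Pow(13158, -1)) = Mul(Add(3, Rational(-3, 172)), Rational(1, 13158)) = Mul(Rational(513, 172), Rational(1, 13158)) = Rational(57, 251464)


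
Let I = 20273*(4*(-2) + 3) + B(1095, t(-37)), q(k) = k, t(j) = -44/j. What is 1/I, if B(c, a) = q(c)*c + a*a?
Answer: 1369/1502698476 ≈ 9.1103e-7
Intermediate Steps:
B(c, a) = a**2 + c**2 (B(c, a) = c*c + a*a = c**2 + a**2 = a**2 + c**2)
I = 1502698476/1369 (I = 20273*(4*(-2) + 3) + ((-44/(-37))**2 + 1095**2) = 20273*(-8 + 3) + ((-44*(-1/37))**2 + 1199025) = 20273*(-5) + ((44/37)**2 + 1199025) = -101365 + (1936/1369 + 1199025) = -101365 + 1641467161/1369 = 1502698476/1369 ≈ 1.0977e+6)
1/I = 1/(1502698476/1369) = 1369/1502698476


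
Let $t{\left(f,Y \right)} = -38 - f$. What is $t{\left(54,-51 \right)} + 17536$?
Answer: $17444$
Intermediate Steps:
$t{\left(54,-51 \right)} + 17536 = \left(-38 - 54\right) + 17536 = -92 + 17536 = 17444$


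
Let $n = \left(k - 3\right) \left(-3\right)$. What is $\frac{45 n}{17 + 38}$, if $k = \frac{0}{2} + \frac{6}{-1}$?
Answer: $\frac{243}{11} \approx 22.091$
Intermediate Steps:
$k = -6$ ($k = 0 \cdot \frac{1}{2} + 6 \left(-1\right) = 0 - 6 = -6$)
$n = 27$ ($n = \left(-6 - 3\right) \left(-3\right) = \left(-9\right) \left(-3\right) = 27$)
$\frac{45 n}{17 + 38} = \frac{45 \cdot 27}{17 + 38} = \frac{1215}{55} = 1215 \cdot \frac{1}{55} = \frac{243}{11}$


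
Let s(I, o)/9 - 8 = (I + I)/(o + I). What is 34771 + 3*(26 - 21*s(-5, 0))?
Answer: 29179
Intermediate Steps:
s(I, o) = 72 + 18*I/(I + o) (s(I, o) = 72 + 9*((I + I)/(o + I)) = 72 + 9*((2*I)/(I + o)) = 72 + 9*(2*I/(I + o)) = 72 + 18*I/(I + o))
34771 + 3*(26 - 21*s(-5, 0)) = 34771 + 3*(26 - 378*(4*0 + 5*(-5))/(-5 + 0)) = 34771 + 3*(26 - 378*(0 - 25)/(-5)) = 34771 + 3*(26 - 378*(-1)*(-25)/5) = 34771 + 3*(26 - 21*90) = 34771 + 3*(26 - 1890) = 34771 + 3*(-1864) = 34771 - 5592 = 29179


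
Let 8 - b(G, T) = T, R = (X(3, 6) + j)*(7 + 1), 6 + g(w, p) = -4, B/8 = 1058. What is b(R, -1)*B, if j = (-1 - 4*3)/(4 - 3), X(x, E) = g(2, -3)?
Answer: 76176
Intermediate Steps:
B = 8464 (B = 8*1058 = 8464)
g(w, p) = -10 (g(w, p) = -6 - 4 = -10)
X(x, E) = -10
j = -13 (j = (-1 - 12)/1 = -13*1 = -13)
R = -184 (R = (-10 - 13)*(7 + 1) = -23*8 = -184)
b(G, T) = 8 - T
b(R, -1)*B = (8 - 1*(-1))*8464 = (8 + 1)*8464 = 9*8464 = 76176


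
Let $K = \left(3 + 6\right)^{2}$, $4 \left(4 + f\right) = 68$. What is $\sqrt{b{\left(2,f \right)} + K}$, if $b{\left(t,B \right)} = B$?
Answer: $\sqrt{94} \approx 9.6954$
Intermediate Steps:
$f = 13$ ($f = -4 + \frac{1}{4} \cdot 68 = -4 + 17 = 13$)
$K = 81$ ($K = 9^{2} = 81$)
$\sqrt{b{\left(2,f \right)} + K} = \sqrt{13 + 81} = \sqrt{94}$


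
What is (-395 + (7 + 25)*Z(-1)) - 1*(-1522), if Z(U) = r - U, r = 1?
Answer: 1191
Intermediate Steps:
Z(U) = 1 - U
(-395 + (7 + 25)*Z(-1)) - 1*(-1522) = (-395 + (7 + 25)*(1 - 1*(-1))) - 1*(-1522) = (-395 + 32*(1 + 1)) + 1522 = (-395 + 32*2) + 1522 = (-395 + 64) + 1522 = -331 + 1522 = 1191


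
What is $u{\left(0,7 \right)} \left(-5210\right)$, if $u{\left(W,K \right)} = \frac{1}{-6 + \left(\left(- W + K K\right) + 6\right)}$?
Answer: $- \frac{5210}{49} \approx -106.33$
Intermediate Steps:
$u{\left(W,K \right)} = \frac{1}{K^{2} - W}$ ($u{\left(W,K \right)} = \frac{1}{-6 + \left(\left(- W + K^{2}\right) + 6\right)} = \frac{1}{-6 + \left(\left(K^{2} - W\right) + 6\right)} = \frac{1}{-6 + \left(6 + K^{2} - W\right)} = \frac{1}{K^{2} - W}$)
$u{\left(0,7 \right)} \left(-5210\right) = \frac{1}{7^{2} - 0} \left(-5210\right) = \frac{1}{49 + 0} \left(-5210\right) = \frac{1}{49} \left(-5210\right) = - \frac{5210}{49}$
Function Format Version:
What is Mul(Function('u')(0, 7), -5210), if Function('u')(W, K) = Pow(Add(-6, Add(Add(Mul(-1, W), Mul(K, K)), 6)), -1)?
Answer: Rational(-5210, 49) ≈ -106.33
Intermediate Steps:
Function('u')(W, K) = Pow(Add(Pow(K, 2), Mul(-1, W)), -1) (Function('u')(W, K) = Pow(Add(-6, Add(Add(Mul(-1, W), Pow(K, 2)), 6)), -1) = Pow(Add(-6, Add(Add(Pow(K, 2), Mul(-1, W)), 6)), -1) = Pow(Add(-6, Add(6, Pow(K, 2), Mul(-1, W))), -1) = Pow(Add(Pow(K, 2), Mul(-1, W)), -1))
Mul(Function('u')(0, 7), -5210) = Mul(Pow(Add(Pow(7, 2), Mul(-1, 0)), -1), -5210) = Mul(Pow(Add(49, 0), -1), -5210) = Mul(Pow(49, -1), -5210) = Mul(Rational(1, 49), -5210) = Rational(-5210, 49)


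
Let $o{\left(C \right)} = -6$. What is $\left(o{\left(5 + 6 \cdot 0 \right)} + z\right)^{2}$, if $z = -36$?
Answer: $1764$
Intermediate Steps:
$\left(o{\left(5 + 6 \cdot 0 \right)} + z\right)^{2} = \left(-6 - 36\right)^{2} = \left(-42\right)^{2} = 1764$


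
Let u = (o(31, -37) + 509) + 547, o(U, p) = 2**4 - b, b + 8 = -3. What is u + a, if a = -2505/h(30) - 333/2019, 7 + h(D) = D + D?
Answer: 36937779/35669 ≈ 1035.6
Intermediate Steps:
b = -11 (b = -8 - 3 = -11)
h(D) = -7 + 2*D (h(D) = -7 + (D + D) = -7 + 2*D)
a = -1691748/35669 (a = -2505/(-7 + 2*30) - 333/2019 = -2505/(-7 + 60) - 333*1/2019 = -2505/53 - 111/673 = -1691748/35669 ≈ -47.429)
o(U, p) = 27 (o(U, p) = 2**4 - 1*(-11) = 16 + 11 = 27)
u = 1083 (u = (27 + 509) + 547 = 536 + 547 = 1083)
u + a = 1083 - 1691748/35669 = 36937779/35669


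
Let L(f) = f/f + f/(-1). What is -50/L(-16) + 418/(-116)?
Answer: -6453/986 ≈ -6.5446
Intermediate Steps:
L(f) = 1 - f (L(f) = 1 + f*(-1) = 1 - f)
-50/L(-16) + 418/(-116) = -50/(1 - 1*(-16)) + 418/(-116) = -50/(1 + 16) + 418*(-1/116) = -50/17 - 209/58 = -6453/986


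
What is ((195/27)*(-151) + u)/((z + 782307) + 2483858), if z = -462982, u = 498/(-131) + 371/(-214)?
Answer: -276550267/707259889998 ≈ -0.00039102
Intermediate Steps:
u = -155173/28034 (u = 498*(-1/131) + 371*(-1/214) = -498/131 - 371/214 = -155173/28034 ≈ -5.5352)
((195/27)*(-151) + u)/((z + 782307) + 2483858) = ((195/27)*(-151) - 155173/28034)/((-462982 + 782307) + 2483858) = ((195*(1/27))*(-151) - 155173/28034)/(319325 + 2483858) = ((65/9)*(-151) - 155173/28034)/2803183 = (-9815/9 - 155173/28034)*(1/2803183) = -276550267/252306*1/2803183 = -276550267/707259889998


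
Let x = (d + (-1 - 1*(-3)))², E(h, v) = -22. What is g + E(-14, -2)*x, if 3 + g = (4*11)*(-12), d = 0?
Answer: -619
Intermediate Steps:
x = 4 (x = (0 + (-1 - 1*(-3)))² = (0 + (-1 + 3))² = (0 + 2)² = 2² = 4)
g = -531 (g = -3 + (4*11)*(-12) = -3 + 44*(-12) = -3 - 528 = -531)
g + E(-14, -2)*x = -531 - 22*4 = -531 - 88 = -619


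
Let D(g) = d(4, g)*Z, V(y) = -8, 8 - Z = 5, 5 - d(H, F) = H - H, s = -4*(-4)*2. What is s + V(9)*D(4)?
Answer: -88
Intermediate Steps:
s = 32 (s = 16*2 = 32)
d(H, F) = 5 (d(H, F) = 5 - (H - H) = 5 - 1*0 = 5 + 0 = 5)
Z = 3 (Z = 8 - 1*5 = 8 - 5 = 3)
D(g) = 15 (D(g) = 5*3 = 15)
s + V(9)*D(4) = 32 - 8*15 = 32 - 120 = -88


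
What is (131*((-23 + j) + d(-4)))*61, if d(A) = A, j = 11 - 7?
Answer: -183793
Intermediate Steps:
j = 4
(131*((-23 + j) + d(-4)))*61 = (131*((-23 + 4) - 4))*61 = (131*(-19 - 4))*61 = (131*(-23))*61 = -3013*61 = -183793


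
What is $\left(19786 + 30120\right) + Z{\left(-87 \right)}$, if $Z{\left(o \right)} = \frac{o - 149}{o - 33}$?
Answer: $\frac{1497239}{30} \approx 49908.0$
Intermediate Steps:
$Z{\left(o \right)} = \frac{-149 + o}{-33 + o}$
$\left(19786 + 30120\right) + Z{\left(-87 \right)} = \left(19786 + 30120\right) + \frac{-149 - 87}{-33 - 87} = 49906 + \frac{1}{-120} \left(-236\right) = 49906 - - \frac{59}{30} = 49906 + \frac{59}{30} = \frac{1497239}{30}$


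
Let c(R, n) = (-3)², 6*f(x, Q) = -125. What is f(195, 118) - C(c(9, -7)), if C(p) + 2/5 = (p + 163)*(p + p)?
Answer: -93493/30 ≈ -3116.4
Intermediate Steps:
f(x, Q) = -125/6 (f(x, Q) = (⅙)*(-125) = -125/6)
c(R, n) = 9
C(p) = -⅖ + 2*p*(163 + p) (C(p) = -⅖ + (p + 163)*(p + p) = -⅖ + (163 + p)*(2*p) = -⅖ + 2*p*(163 + p))
f(195, 118) - C(c(9, -7)) = -125/6 - (-⅖ + 2*9² + 326*9) = -125/6 - (-⅖ + 2*81 + 2934) = -125/6 - (-⅖ + 162 + 2934) = -125/6 - 1*15478/5 = -125/6 - 15478/5 = -93493/30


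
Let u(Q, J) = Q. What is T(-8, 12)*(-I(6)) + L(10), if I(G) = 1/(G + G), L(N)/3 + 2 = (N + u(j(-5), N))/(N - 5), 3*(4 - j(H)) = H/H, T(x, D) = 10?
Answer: 41/30 ≈ 1.3667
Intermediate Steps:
j(H) = 11/3 (j(H) = 4 - H/(3*H) = 4 - ⅓*1 = 4 - ⅓ = 11/3)
L(N) = -6 + 3*(11/3 + N)/(-5 + N) (L(N) = -6 + 3*((N + 11/3)/(N - 5)) = -6 + 3*((11/3 + N)/(-5 + N)) = -6 + 3*(11/3 + N)/(-5 + N))
I(G) = 1/(2*G)
T(-8, 12)*(-I(6)) + L(10) = 10*(-1/(2*6)) + (41 - 3*10)/(-5 + 10) = 10*(-1/(2*6)) + (41 - 30)/5 = 10*(-1*1/12) + (⅕)*11 = 10*(-1/12) + 11/5 = -⅚ + 11/5 = 41/30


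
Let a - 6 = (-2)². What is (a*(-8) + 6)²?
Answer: 5476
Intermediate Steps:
a = 10 (a = 6 + (-2)² = 6 + 4 = 10)
(a*(-8) + 6)² = (10*(-8) + 6)² = (-80 + 6)² = (-74)² = 5476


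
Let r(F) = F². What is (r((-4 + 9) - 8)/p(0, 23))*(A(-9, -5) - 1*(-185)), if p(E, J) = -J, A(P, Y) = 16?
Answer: -1809/23 ≈ -78.652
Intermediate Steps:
(r((-4 + 9) - 8)/p(0, 23))*(A(-9, -5) - 1*(-185)) = (((-4 + 9) - 8)²/((-1*23)))*(16 - 1*(-185)) = ((5 - 8)²/(-23))*(16 + 185) = ((-3)²*(-1/23))*201 = (9*(-1/23))*201 = -9/23*201 = -1809/23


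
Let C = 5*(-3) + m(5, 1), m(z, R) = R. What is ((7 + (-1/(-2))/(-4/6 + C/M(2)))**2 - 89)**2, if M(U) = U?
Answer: 7493152969/4477456 ≈ 1673.5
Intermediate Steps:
C = -14 (C = 5*(-3) + 1 = -15 + 1 = -14)
((7 + (-1/(-2))/(-4/6 + C/M(2)))**2 - 89)**2 = ((7 + (-1/(-2))/(-4/6 - 14/2))**2 - 89)**2 = ((7 + (-1*(-1/2))/(-4*1/6 - 14*1/2))**2 - 89)**2 = ((7 + 1/(2*(-2/3 - 7)))**2 - 89)**2 = ((7 + 1/(2*(-23/3)))**2 - 89)**2 = ((7 + (1/2)*(-3/23))**2 - 89)**2 = ((7 - 3/46)**2 - 89)**2 = ((319/46)**2 - 89)**2 = (101761/2116 - 89)**2 = (-86563/2116)**2 = 7493152969/4477456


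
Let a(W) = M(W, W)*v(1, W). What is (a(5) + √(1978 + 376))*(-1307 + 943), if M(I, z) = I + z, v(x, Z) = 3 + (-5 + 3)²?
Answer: -25480 - 364*√2354 ≈ -43141.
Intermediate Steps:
v(x, Z) = 7 (v(x, Z) = 3 + (-2)² = 3 + 4 = 7)
a(W) = 14*W (a(W) = (W + W)*7 = (2*W)*7 = 14*W)
(a(5) + √(1978 + 376))*(-1307 + 943) = (14*5 + √(1978 + 376))*(-1307 + 943) = (70 + √2354)*(-364) = -25480 - 364*√2354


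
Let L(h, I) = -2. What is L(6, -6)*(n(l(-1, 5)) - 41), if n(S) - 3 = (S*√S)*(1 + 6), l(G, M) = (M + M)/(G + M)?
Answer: 76 - 35*√10/2 ≈ 20.660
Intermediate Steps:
l(G, M) = 2*M/(G + M) (l(G, M) = (2*M)/(G + M) = 2*M/(G + M))
n(S) = 3 + 7*S^(3/2) (n(S) = 3 + (S*√S)*(1 + 6) = 3 + S^(3/2)*7 = 3 + 7*S^(3/2))
L(6, -6)*(n(l(-1, 5)) - 41) = -2*((3 + 7*(2*5/(-1 + 5))^(3/2)) - 41) = -2*((3 + 7*(2*5/4)^(3/2)) - 41) = -2*((3 + 7*(2*5*(¼))^(3/2)) - 41) = -2*((3 + 7*(5/2)^(3/2)) - 41) = -2*((3 + 7*(5*√10/4)) - 41) = -2*((3 + 35*√10/4) - 41) = -2*(-38 + 35*√10/4) = 76 - 35*√10/2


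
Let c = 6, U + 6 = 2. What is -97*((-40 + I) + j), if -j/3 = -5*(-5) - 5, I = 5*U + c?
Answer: 11058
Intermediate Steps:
U = -4 (U = -6 + 2 = -4)
I = -14 (I = 5*(-4) + 6 = -20 + 6 = -14)
j = -60 (j = -3*(-5*(-5) - 5) = -3*(25 - 5) = -3*20 = -60)
-97*((-40 + I) + j) = -97*((-40 - 14) - 60) = -97*(-54 - 60) = -97*(-114) = 11058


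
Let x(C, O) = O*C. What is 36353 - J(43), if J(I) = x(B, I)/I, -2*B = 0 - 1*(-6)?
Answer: 36356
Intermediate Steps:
B = -3 (B = -(0 - 1*(-6))/2 = -(0 + 6)/2 = -½*6 = -3)
x(C, O) = C*O
J(I) = -3 (J(I) = (-3*I)/I = -3)
36353 - J(43) = 36353 - 1*(-3) = 36353 + 3 = 36356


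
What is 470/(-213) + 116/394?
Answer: -80236/41961 ≈ -1.9122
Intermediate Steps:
470/(-213) + 116/394 = 470*(-1/213) + 116*(1/394) = -470/213 + 58/197 = -80236/41961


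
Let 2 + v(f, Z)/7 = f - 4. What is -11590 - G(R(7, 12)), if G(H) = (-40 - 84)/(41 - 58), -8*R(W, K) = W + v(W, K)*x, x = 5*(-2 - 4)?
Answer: -197154/17 ≈ -11597.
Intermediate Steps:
v(f, Z) = -42 + 7*f (v(f, Z) = -14 + 7*(f - 4) = -14 + 7*(-4 + f) = -14 + (-28 + 7*f) = -42 + 7*f)
x = -30 (x = 5*(-6) = -30)
R(W, K) = -315/2 + 209*W/8 (R(W, K) = -(W + (-42 + 7*W)*(-30))/8 = -(W + (1260 - 210*W))/8 = -(1260 - 209*W)/8 = -315/2 + 209*W/8)
G(H) = 124/17 (G(H) = -124/(-17) = -124*(-1/17) = 124/17)
-11590 - G(R(7, 12)) = -11590 - 1*124/17 = -11590 - 124/17 = -197154/17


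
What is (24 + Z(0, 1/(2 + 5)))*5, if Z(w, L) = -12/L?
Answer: -300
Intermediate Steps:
(24 + Z(0, 1/(2 + 5)))*5 = (24 - 12/(1/(2 + 5)))*5 = (24 - 12/(1/7))*5 = (24 - 12/⅐)*5 = (24 - 12*7)*5 = (24 - 84)*5 = -60*5 = -300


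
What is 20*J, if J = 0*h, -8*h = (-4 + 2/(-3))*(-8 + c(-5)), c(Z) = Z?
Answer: 0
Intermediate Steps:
h = -91/12 (h = -(-4 + 2/(-3))*(-8 - 5)/8 = -(-4 + 2*(-1/3))*(-13)/8 = -(-4 - 2/3)*(-13)/8 = -(-7)*(-13)/12 = -1/8*182/3 = -91/12 ≈ -7.5833)
J = 0 (J = 0*(-91/12) = 0)
20*J = 20*0 = 0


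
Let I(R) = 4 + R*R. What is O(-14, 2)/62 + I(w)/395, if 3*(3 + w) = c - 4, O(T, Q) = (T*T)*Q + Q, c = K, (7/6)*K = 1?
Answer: 34595074/5400045 ≈ 6.4064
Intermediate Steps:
K = 6/7 (K = (6/7)*1 = 6/7 ≈ 0.85714)
c = 6/7 ≈ 0.85714
O(T, Q) = Q + Q*T² (O(T, Q) = T²*Q + Q = Q*T² + Q = Q + Q*T²)
w = -85/21 (w = -3 + (6/7 - 4)/3 = -3 + (⅓)*(-22/7) = -3 - 22/21 = -85/21 ≈ -4.0476)
I(R) = 4 + R²
O(-14, 2)/62 + I(w)/395 = (2*(1 + (-14)²))/62 + (4 + (-85/21)²)/395 = (2*(1 + 196))*(1/62) + (4 + 7225/441)*(1/395) = (2*197)*(1/62) + (8989/441)*(1/395) = 394*(1/62) + 8989/174195 = 197/31 + 8989/174195 = 34595074/5400045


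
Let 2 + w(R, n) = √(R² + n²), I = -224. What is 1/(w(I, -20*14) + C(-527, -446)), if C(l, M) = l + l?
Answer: -33/30830 - 7*√41/123320 ≈ -0.0014338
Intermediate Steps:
C(l, M) = 2*l
w(R, n) = -2 + √(R² + n²)
1/(w(I, -20*14) + C(-527, -446)) = 1/((-2 + √((-224)² + (-20*14)²)) + 2*(-527)) = 1/((-2 + √(50176 + (-280)²)) - 1054) = 1/((-2 + √(50176 + 78400)) - 1054) = 1/((-2 + √128576) - 1054) = 1/((-2 + 56*√41) - 1054) = 1/(-1056 + 56*√41)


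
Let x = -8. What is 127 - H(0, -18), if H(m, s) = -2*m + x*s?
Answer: -17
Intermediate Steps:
H(m, s) = -8*s - 2*m (H(m, s) = -2*m - 8*s = -8*s - 2*m)
127 - H(0, -18) = 127 - (-8*(-18) - 2*0) = 127 - (144 + 0) = 127 - 1*144 = 127 - 144 = -17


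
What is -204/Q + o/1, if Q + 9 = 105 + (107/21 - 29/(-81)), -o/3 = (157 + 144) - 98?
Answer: -8786946/14381 ≈ -611.01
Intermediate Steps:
o = -609 (o = -3*((157 + 144) - 98) = -3*(301 - 98) = -3*203 = -609)
Q = 57524/567 (Q = -9 + (105 + (107/21 - 29/(-81))) = -9 + (105 + (107*(1/21) - 29*(-1/81))) = -9 + (105 + (107/21 + 29/81)) = -9 + (105 + 3092/567) = -9 + 62627/567 = 57524/567 ≈ 101.45)
-204/Q + o/1 = -204/57524/567 - 609/1 = -204*567/57524 - 609*1 = -28917/14381 - 609 = -8786946/14381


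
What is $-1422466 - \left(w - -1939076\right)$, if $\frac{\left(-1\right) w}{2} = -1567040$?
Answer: $-6495622$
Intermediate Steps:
$w = 3134080$ ($w = \left(-2\right) \left(-1567040\right) = 3134080$)
$-1422466 - \left(w - -1939076\right) = -1422466 - \left(3134080 - -1939076\right) = -1422466 - \left(3134080 + 1939076\right) = -1422466 - 5073156 = -6495622$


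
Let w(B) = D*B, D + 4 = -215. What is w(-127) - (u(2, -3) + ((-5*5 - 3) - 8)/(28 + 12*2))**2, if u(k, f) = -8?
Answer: 4687628/169 ≈ 27737.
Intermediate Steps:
D = -219 (D = -4 - 215 = -219)
w(B) = -219*B
w(-127) - (u(2, -3) + ((-5*5 - 3) - 8)/(28 + 12*2))**2 = -219*(-127) - (-8 + ((-5*5 - 3) - 8)/(28 + 12*2))**2 = 27813 - (-8 + ((-25 - 3) - 8)/(28 + 24))**2 = 27813 - (-8 + (-28 - 8)/52)**2 = 27813 - (-8 - 36*1/52)**2 = 27813 - (-8 - 9/13)**2 = 27813 - (-113/13)**2 = 27813 - 1*12769/169 = 27813 - 12769/169 = 4687628/169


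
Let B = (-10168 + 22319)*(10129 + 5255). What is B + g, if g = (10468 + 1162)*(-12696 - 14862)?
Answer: -133568556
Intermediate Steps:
g = -320499540 (g = 11630*(-27558) = -320499540)
B = 186930984 (B = 12151*15384 = 186930984)
B + g = 186930984 - 320499540 = -133568556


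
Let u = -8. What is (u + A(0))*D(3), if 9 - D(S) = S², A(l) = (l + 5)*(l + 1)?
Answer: 0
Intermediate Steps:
A(l) = (1 + l)*(5 + l) (A(l) = (5 + l)*(1 + l) = (1 + l)*(5 + l))
D(S) = 9 - S²
(u + A(0))*D(3) = (-8 + (5 + 0² + 6*0))*(9 - 1*3²) = (-8 + (5 + 0 + 0))*(9 - 1*9) = (-8 + 5)*(9 - 9) = -3*0 = 0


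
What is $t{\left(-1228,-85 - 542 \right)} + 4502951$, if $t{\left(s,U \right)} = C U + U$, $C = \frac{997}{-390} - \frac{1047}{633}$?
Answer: $\frac{123571161013}{27430} \approx 4.505 \cdot 10^{6}$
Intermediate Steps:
$C = - \frac{346477}{82290}$ ($C = 997 \left(- \frac{1}{390}\right) - \frac{349}{211} = - \frac{997}{390} - \frac{349}{211} = - \frac{346477}{82290} \approx -4.2104$)
$t{\left(s,U \right)} = - \frac{264187 U}{82290}$ ($t{\left(s,U \right)} = - \frac{346477 U}{82290} + U = - \frac{264187 U}{82290}$)
$t{\left(-1228,-85 - 542 \right)} + 4502951 = - \frac{264187 \left(-85 - 542\right)}{82290} + 4502951 = \left(- \frac{264187}{82290}\right) \left(-627\right) + 4502951 = \frac{55215083}{27430} + 4502951 = \frac{123571161013}{27430}$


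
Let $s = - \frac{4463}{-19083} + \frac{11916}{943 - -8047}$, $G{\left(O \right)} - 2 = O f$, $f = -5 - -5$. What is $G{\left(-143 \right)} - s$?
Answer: $\frac{37798471}{85778085} \approx 0.44065$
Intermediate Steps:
$f = 0$ ($f = -5 + 5 = 0$)
$G{\left(O \right)} = 2$ ($G{\left(O \right)} = 2 + O 0 = 2 + 0 = 2$)
$s = \frac{133757699}{85778085}$ ($s = \left(-4463\right) \left(- \frac{1}{19083}\right) + \frac{11916}{943 + 8047} = \frac{4463}{19083} + \frac{11916}{8990} = \frac{4463}{19083} + 11916 \cdot \frac{1}{8990} = \frac{4463}{19083} + \frac{5958}{4495} = \frac{133757699}{85778085} \approx 1.5593$)
$G{\left(-143 \right)} - s = 2 - \frac{133757699}{85778085} = \frac{37798471}{85778085}$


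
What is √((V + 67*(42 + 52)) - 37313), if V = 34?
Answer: I*√30981 ≈ 176.01*I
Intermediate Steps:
√((V + 67*(42 + 52)) - 37313) = √((34 + 67*(42 + 52)) - 37313) = √((34 + 67*94) - 37313) = √((34 + 6298) - 37313) = √(6332 - 37313) = √(-30981) = I*√30981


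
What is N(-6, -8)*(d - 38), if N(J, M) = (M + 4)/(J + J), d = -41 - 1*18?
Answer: -97/3 ≈ -32.333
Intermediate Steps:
d = -59 (d = -41 - 18 = -59)
N(J, M) = (4 + M)/(2*J) (N(J, M) = (4 + M)/((2*J)) = (4 + M)*(1/(2*J)) = (4 + M)/(2*J))
N(-6, -8)*(d - 38) = ((1/2)*(4 - 8)/(-6))*(-59 - 38) = ((1/2)*(-1/6)*(-4))*(-97) = (1/3)*(-97) = -97/3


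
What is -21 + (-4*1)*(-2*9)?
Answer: 51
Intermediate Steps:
-21 + (-4*1)*(-2*9) = -21 - 4*(-18) = -21 + 72 = 51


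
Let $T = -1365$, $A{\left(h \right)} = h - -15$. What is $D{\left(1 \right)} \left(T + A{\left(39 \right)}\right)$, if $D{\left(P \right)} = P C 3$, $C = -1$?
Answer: $3933$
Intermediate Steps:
$A{\left(h \right)} = 15 + h$ ($A{\left(h \right)} = h + 15 = 15 + h$)
$D{\left(P \right)} = - 3 P$ ($D{\left(P \right)} = P \left(-1\right) 3 = - P 3 = - 3 P$)
$D{\left(1 \right)} \left(T + A{\left(39 \right)}\right) = \left(-3\right) 1 \left(-1365 + \left(15 + 39\right)\right) = - 3 \left(-1365 + 54\right) = \left(-3\right) \left(-1311\right) = 3933$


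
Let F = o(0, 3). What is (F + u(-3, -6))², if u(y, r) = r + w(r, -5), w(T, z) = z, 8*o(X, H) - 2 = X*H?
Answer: 1849/16 ≈ 115.56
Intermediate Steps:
o(X, H) = ¼ + H*X/8 (o(X, H) = ¼ + (X*H)/8 = ¼ + (H*X)/8 = ¼ + H*X/8)
F = ¼ (F = ¼ + (⅛)*3*0 = ¼ + 0 = ¼ ≈ 0.25000)
u(y, r) = -5 + r (u(y, r) = r - 5 = -5 + r)
(F + u(-3, -6))² = (¼ + (-5 - 6))² = (¼ - 11)² = (-43/4)² = 1849/16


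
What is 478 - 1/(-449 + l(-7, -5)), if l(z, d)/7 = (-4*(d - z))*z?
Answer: 27247/57 ≈ 478.02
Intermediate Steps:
l(z, d) = 7*z*(-4*d + 4*z) (l(z, d) = 7*((-4*(d - z))*z) = 7*((-4*d + 4*z)*z) = 7*(z*(-4*d + 4*z)) = 7*z*(-4*d + 4*z))
478 - 1/(-449 + l(-7, -5)) = 478 - 1/(-449 + 28*(-7)*(-7 - 1*(-5))) = 478 - 1/(-449 + 28*(-7)*(-7 + 5)) = 478 - 1/(-449 + 28*(-7)*(-2)) = 478 - 1/(-449 + 392) = 478 - 1/(-57) = 478 - 1*(-1/57) = 478 + 1/57 = 27247/57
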